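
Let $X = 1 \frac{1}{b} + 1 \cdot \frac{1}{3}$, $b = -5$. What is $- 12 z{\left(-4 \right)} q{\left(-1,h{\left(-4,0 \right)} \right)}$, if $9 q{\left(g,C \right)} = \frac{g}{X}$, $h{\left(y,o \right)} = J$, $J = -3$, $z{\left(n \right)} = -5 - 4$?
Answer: $-90$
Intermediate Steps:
$z{\left(n \right)} = -9$ ($z{\left(n \right)} = -5 - 4 = -9$)
$X = \frac{2}{15}$ ($X = 1 \frac{1}{-5} + 1 \cdot \frac{1}{3} = 1 \left(- \frac{1}{5}\right) + 1 \cdot \frac{1}{3} = - \frac{1}{5} + \frac{1}{3} = \frac{2}{15} \approx 0.13333$)
$h{\left(y,o \right)} = -3$
$q{\left(g,C \right)} = \frac{5 g}{6}$ ($q{\left(g,C \right)} = \frac{g \frac{1}{\frac{2}{15}}}{9} = \frac{g \frac{15}{2}}{9} = \frac{\frac{15}{2} g}{9} = \frac{5 g}{6}$)
$- 12 z{\left(-4 \right)} q{\left(-1,h{\left(-4,0 \right)} \right)} = \left(-12\right) \left(-9\right) \frac{5}{6} \left(-1\right) = 108 \left(- \frac{5}{6}\right) = -90$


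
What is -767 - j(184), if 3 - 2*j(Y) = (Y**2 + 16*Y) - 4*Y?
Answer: 34527/2 ≈ 17264.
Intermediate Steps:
j(Y) = 3/2 - 6*Y - Y**2/2 (j(Y) = 3/2 - ((Y**2 + 16*Y) - 4*Y)/2 = 3/2 - (Y**2 + 12*Y)/2 = 3/2 + (-6*Y - Y**2/2) = 3/2 - 6*Y - Y**2/2)
-767 - j(184) = -767 - (3/2 - 6*184 - 1/2*184**2) = -767 - (3/2 - 1104 - 1/2*33856) = -767 - (3/2 - 1104 - 16928) = -767 - 1*(-36061/2) = -767 + 36061/2 = 34527/2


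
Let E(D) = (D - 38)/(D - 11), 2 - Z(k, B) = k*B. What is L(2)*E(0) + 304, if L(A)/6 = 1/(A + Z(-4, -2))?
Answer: 3287/11 ≈ 298.82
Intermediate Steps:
Z(k, B) = 2 - B*k (Z(k, B) = 2 - k*B = 2 - B*k)
E(D) = (-38 + D)/(-11 + D)
L(A) = 6/(-6 + A) (L(A) = 6/(A + (2 - 1*(-2)*(-4))) = 6/(A + (2 - 8)) = 6/(A - 6) = 6/(-6 + A))
L(2)*E(0) + 304 = (6/(-6 + 2))*((-38 + 0)/(-11 + 0)) + 304 = (6/(-4))*(-38/(-11)) + 304 = (6*(-1/4))*(-1/11*(-38)) + 304 = -3/2*38/11 + 304 = -57/11 + 304 = 3287/11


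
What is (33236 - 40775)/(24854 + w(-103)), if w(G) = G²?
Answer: -2513/11821 ≈ -0.21259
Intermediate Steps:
(33236 - 40775)/(24854 + w(-103)) = (33236 - 40775)/(24854 + (-103)²) = -7539/(24854 + 10609) = -7539/35463 = -7539*1/35463 = -2513/11821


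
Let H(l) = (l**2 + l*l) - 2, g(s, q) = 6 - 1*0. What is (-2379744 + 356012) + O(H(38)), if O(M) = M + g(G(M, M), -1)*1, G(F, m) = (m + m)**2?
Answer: -2020840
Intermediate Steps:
G(F, m) = 4*m**2 (G(F, m) = (2*m)**2 = 4*m**2)
g(s, q) = 6 (g(s, q) = 6 + 0 = 6)
H(l) = -2 + 2*l**2 (H(l) = (l**2 + l**2) - 2 = 2*l**2 - 2 = -2 + 2*l**2)
O(M) = 6 + M (O(M) = M + 6*1 = M + 6 = 6 + M)
(-2379744 + 356012) + O(H(38)) = (-2379744 + 356012) + (6 + (-2 + 2*38**2)) = -2023732 + (6 + (-2 + 2*1444)) = -2023732 + (6 + (-2 + 2888)) = -2023732 + (6 + 2886) = -2023732 + 2892 = -2020840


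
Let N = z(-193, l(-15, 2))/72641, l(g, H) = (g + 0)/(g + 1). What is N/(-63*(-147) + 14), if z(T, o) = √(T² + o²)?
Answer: √7301029/9432433850 ≈ 2.8646e-7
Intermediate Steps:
l(g, H) = g/(1 + g)
N = √7301029/1016974 (N = √((-193)² + (-15/(1 - 15))²)/72641 = √(37249 + (-15/(-14))²)*(1/72641) = √(37249 + (-15*(-1/14))²)*(1/72641) = √(37249 + (15/14)²)*(1/72641) = √(37249 + 225/196)*(1/72641) = √(7301029/196)*(1/72641) = (√7301029/14)*(1/72641) = √7301029/1016974 ≈ 0.0026569)
N/(-63*(-147) + 14) = (√7301029/1016974)/(-63*(-147) + 14) = (√7301029/1016974)/(9261 + 14) = (√7301029/1016974)/9275 = (√7301029/1016974)*(1/9275) = √7301029/9432433850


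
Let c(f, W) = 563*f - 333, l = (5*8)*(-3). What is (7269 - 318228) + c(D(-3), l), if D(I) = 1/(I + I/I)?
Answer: -623147/2 ≈ -3.1157e+5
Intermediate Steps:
D(I) = 1/(1 + I) (D(I) = 1/(I + 1) = 1/(1 + I))
l = -120 (l = 40*(-3) = -120)
c(f, W) = -333 + 563*f
(7269 - 318228) + c(D(-3), l) = (7269 - 318228) + (-333 + 563/(1 - 3)) = -310959 + (-333 + 563/(-2)) = -310959 + (-333 + 563*(-1/2)) = -310959 + (-333 - 563/2) = -310959 - 1229/2 = -623147/2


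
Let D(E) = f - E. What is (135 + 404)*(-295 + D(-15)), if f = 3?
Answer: -149303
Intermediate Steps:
D(E) = 3 - E
(135 + 404)*(-295 + D(-15)) = (135 + 404)*(-295 + (3 - 1*(-15))) = 539*(-295 + (3 + 15)) = 539*(-295 + 18) = 539*(-277) = -149303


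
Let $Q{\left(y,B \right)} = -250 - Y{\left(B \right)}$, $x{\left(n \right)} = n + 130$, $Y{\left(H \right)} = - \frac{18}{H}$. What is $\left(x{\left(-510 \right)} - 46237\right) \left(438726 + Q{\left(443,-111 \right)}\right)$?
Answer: $- \frac{756295840902}{37} \approx -2.044 \cdot 10^{10}$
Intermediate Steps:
$x{\left(n \right)} = 130 + n$
$Q{\left(y,B \right)} = -250 + \frac{18}{B}$ ($Q{\left(y,B \right)} = -250 - - \frac{18}{B} = -250 + \frac{18}{B}$)
$\left(x{\left(-510 \right)} - 46237\right) \left(438726 + Q{\left(443,-111 \right)}\right) = \left(\left(130 - 510\right) - 46237\right) \left(438726 - \left(250 - \frac{18}{-111}\right)\right) = \left(-380 - 46237\right) \left(438726 + \left(-250 + 18 \left(- \frac{1}{111}\right)\right)\right) = - 46617 \left(438726 - \frac{9256}{37}\right) = \left(-46617\right) \frac{16223606}{37} = - \frac{756295840902}{37}$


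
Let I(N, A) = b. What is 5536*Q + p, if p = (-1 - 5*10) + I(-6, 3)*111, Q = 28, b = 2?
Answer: 155179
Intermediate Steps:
I(N, A) = 2
p = 171 (p = (-1 - 5*10) + 2*111 = (-1 - 50) + 222 = -51 + 222 = 171)
5536*Q + p = 5536*28 + 171 = 155008 + 171 = 155179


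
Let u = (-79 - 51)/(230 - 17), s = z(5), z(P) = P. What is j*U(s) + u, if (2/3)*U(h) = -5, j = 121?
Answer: -386855/426 ≈ -908.11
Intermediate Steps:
s = 5
U(h) = -15/2 (U(h) = (3/2)*(-5) = -15/2)
u = -130/213 ≈ -0.61033
j*U(s) + u = 121*(-15/2) - 130/213 = -1815/2 - 130/213 = -386855/426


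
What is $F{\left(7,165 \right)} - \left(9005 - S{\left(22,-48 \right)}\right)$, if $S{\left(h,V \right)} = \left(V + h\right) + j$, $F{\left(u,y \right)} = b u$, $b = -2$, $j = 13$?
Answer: $-9032$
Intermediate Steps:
$F{\left(u,y \right)} = - 2 u$
$S{\left(h,V \right)} = 13 + V + h$ ($S{\left(h,V \right)} = \left(V + h\right) + 13 = 13 + V + h$)
$F{\left(7,165 \right)} - \left(9005 - S{\left(22,-48 \right)}\right) = \left(-2\right) 7 - \left(9005 - \left(13 - 48 + 22\right)\right) = -14 - \left(9005 - -13\right) = -14 - \left(9005 + 13\right) = -14 - 9018 = -9032$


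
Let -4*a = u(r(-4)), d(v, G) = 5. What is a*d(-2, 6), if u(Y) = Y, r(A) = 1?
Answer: -5/4 ≈ -1.2500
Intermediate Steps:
a = -1/4 (a = -1/4*1 = -1/4 ≈ -0.25000)
a*d(-2, 6) = -1/4*5 = -5/4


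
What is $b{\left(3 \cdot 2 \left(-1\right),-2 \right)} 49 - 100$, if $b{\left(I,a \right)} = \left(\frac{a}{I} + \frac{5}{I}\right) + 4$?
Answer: $\frac{143}{2} \approx 71.5$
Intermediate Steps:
$b{\left(I,a \right)} = 4 + \frac{5}{I} + \frac{a}{I}$ ($b{\left(I,a \right)} = \left(\frac{5}{I} + \frac{a}{I}\right) + 4 = 4 + \frac{5}{I} + \frac{a}{I}$)
$b{\left(3 \cdot 2 \left(-1\right),-2 \right)} 49 - 100 = \frac{5 - 2 + 4 \cdot 3 \cdot 2 \left(-1\right)}{3 \cdot 2 \left(-1\right)} 49 - 100 = \frac{5 - 2 + 4 \cdot 6 \left(-1\right)}{6 \left(-1\right)} 49 - 100 = \frac{5 - 2 + 4 \left(-6\right)}{-6} \cdot 49 - 100 = - \frac{5 - 2 - 24}{6} \cdot 49 - 100 = \left(- \frac{1}{6}\right) \left(-21\right) 49 - 100 = \frac{7}{2} \cdot 49 - 100 = \frac{343}{2} - 100 = \frac{143}{2}$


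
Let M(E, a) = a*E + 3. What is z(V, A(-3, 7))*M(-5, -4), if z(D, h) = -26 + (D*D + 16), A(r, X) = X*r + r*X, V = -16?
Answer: 5658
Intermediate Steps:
A(r, X) = 2*X*r (A(r, X) = X*r + X*r = 2*X*r)
M(E, a) = 3 + E*a (M(E, a) = E*a + 3 = 3 + E*a)
z(D, h) = -10 + D**2 (z(D, h) = -26 + (D**2 + 16) = -26 + (16 + D**2) = -10 + D**2)
z(V, A(-3, 7))*M(-5, -4) = (-10 + (-16)**2)*(3 - 5*(-4)) = (-10 + 256)*(3 + 20) = 246*23 = 5658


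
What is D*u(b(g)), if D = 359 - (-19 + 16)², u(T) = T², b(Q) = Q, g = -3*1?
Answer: 3150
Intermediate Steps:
g = -3
D = 350 (D = 359 - 1*(-3)² = 359 - 1*9 = 359 - 9 = 350)
D*u(b(g)) = 350*(-3)² = 350*9 = 3150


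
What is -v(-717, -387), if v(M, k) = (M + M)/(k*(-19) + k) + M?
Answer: 832676/1161 ≈ 717.21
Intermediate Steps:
v(M, k) = M - M/(9*k) (v(M, k) = (2*M)/(-19*k + k) + M = (2*M)/((-18*k)) + M = (2*M)*(-1/(18*k)) + M = -M/(9*k) + M = M - M/(9*k))
-v(-717, -387) = -(-717 - ⅑*(-717)/(-387)) = -(-717 - ⅑*(-717)*(-1/387)) = -(-717 - 239/1161) = -1*(-832676/1161) = 832676/1161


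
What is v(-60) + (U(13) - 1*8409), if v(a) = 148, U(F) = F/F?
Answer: -8260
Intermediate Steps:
U(F) = 1
v(-60) + (U(13) - 1*8409) = 148 + (1 - 1*8409) = 148 + (1 - 8409) = 148 - 8408 = -8260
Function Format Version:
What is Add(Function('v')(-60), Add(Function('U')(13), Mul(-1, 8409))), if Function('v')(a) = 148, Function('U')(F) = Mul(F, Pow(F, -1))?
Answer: -8260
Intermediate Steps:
Function('U')(F) = 1
Add(Function('v')(-60), Add(Function('U')(13), Mul(-1, 8409))) = Add(148, Add(1, Mul(-1, 8409))) = Add(148, Add(1, -8409)) = Add(148, -8408) = -8260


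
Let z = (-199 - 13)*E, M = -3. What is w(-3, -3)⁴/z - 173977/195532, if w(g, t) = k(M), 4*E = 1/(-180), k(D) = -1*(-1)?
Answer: 25974979/10363196 ≈ 2.5065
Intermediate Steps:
k(D) = 1
E = -1/720 (E = (¼)/(-180) = (¼)*(-1/180) = -1/720 ≈ -0.0013889)
w(g, t) = 1
z = 53/180 (z = (-199 - 13)*(-1/720) = -212*(-1/720) = 53/180 ≈ 0.29444)
w(-3, -3)⁴/z - 173977/195532 = 1⁴/(53/180) - 173977/195532 = 1*(180/53) - 173977*1/195532 = 180/53 - 173977/195532 = 25974979/10363196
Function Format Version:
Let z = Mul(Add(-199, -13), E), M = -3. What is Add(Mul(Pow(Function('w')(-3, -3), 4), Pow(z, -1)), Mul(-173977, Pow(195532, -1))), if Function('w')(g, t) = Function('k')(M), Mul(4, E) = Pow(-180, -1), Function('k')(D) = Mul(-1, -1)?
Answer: Rational(25974979, 10363196) ≈ 2.5065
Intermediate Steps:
Function('k')(D) = 1
E = Rational(-1, 720) (E = Mul(Rational(1, 4), Pow(-180, -1)) = Mul(Rational(1, 4), Rational(-1, 180)) = Rational(-1, 720) ≈ -0.0013889)
Function('w')(g, t) = 1
z = Rational(53, 180) (z = Mul(Add(-199, -13), Rational(-1, 720)) = Mul(-212, Rational(-1, 720)) = Rational(53, 180) ≈ 0.29444)
Add(Mul(Pow(Function('w')(-3, -3), 4), Pow(z, -1)), Mul(-173977, Pow(195532, -1))) = Add(Mul(Pow(1, 4), Pow(Rational(53, 180), -1)), Mul(-173977, Pow(195532, -1))) = Add(Mul(1, Rational(180, 53)), Mul(-173977, Rational(1, 195532))) = Add(Rational(180, 53), Rational(-173977, 195532)) = Rational(25974979, 10363196)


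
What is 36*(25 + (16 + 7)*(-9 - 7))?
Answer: -12348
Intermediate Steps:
36*(25 + (16 + 7)*(-9 - 7)) = 36*(25 + 23*(-16)) = 36*(25 - 368) = 36*(-343) = -12348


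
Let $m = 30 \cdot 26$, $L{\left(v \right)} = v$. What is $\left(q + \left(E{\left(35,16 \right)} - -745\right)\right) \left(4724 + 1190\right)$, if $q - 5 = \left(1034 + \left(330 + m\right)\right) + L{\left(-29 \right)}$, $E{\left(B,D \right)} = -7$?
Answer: $16902212$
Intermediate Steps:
$m = 780$
$q = 2120$ ($q = 5 + \left(\left(1034 + \left(330 + 780\right)\right) - 29\right) = 5 + \left(\left(1034 + 1110\right) - 29\right) = 5 + \left(2144 - 29\right) = 5 + 2115 = 2120$)
$\left(q + \left(E{\left(35,16 \right)} - -745\right)\right) \left(4724 + 1190\right) = \left(2120 - -738\right) \left(4724 + 1190\right) = \left(2120 + \left(-7 + 745\right)\right) 5914 = \left(2120 + 738\right) 5914 = 2858 \cdot 5914 = 16902212$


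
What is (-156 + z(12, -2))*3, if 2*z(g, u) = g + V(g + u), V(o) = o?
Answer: -435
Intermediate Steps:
z(g, u) = g + u/2 (z(g, u) = (g + (g + u))/2 = (u + 2*g)/2 = g + u/2)
(-156 + z(12, -2))*3 = (-156 + (12 + (1/2)*(-2)))*3 = (-156 + (12 - 1))*3 = (-156 + 11)*3 = -145*3 = -435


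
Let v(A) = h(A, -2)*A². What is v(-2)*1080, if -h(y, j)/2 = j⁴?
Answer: -138240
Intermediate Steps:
h(y, j) = -2*j⁴
v(A) = -32*A² (v(A) = (-2*(-2)⁴)*A² = (-2*16)*A² = -32*A²)
v(-2)*1080 = -32*(-2)²*1080 = -32*4*1080 = -128*1080 = -138240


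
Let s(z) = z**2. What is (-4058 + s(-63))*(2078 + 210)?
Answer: -203632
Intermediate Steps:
(-4058 + s(-63))*(2078 + 210) = (-4058 + (-63)**2)*(2078 + 210) = (-4058 + 3969)*2288 = -89*2288 = -203632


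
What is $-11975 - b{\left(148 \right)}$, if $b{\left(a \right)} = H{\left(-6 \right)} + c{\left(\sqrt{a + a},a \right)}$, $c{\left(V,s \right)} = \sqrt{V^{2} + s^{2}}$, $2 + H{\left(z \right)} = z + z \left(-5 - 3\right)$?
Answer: $-12015 - 10 \sqrt{222} \approx -12164.0$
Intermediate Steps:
$H{\left(z \right)} = -2 - 7 z$ ($H{\left(z \right)} = -2 + \left(z + z \left(-5 - 3\right)\right) = -2 + \left(z + z \left(-8\right)\right) = -2 + \left(z - 8 z\right) = -2 - 7 z$)
$b{\left(a \right)} = 40 + \sqrt{a^{2} + 2 a}$ ($b{\left(a \right)} = \left(-2 - -42\right) + \sqrt{\left(\sqrt{a + a}\right)^{2} + a^{2}} = \left(-2 + 42\right) + \sqrt{\left(\sqrt{2 a}\right)^{2} + a^{2}} = 40 + \sqrt{\left(\sqrt{2} \sqrt{a}\right)^{2} + a^{2}} = 40 + \sqrt{2 a + a^{2}} = 40 + \sqrt{a^{2} + 2 a}$)
$-11975 - b{\left(148 \right)} = -11975 - \left(40 + \sqrt{148 \left(2 + 148\right)}\right) = -11975 - \left(40 + \sqrt{148 \cdot 150}\right) = -11975 - \left(40 + \sqrt{22200}\right) = -11975 - \left(40 + 10 \sqrt{222}\right) = -12015 - 10 \sqrt{222}$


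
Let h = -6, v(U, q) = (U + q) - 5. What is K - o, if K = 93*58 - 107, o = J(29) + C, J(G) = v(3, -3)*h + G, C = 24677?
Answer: -19449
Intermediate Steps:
v(U, q) = -5 + U + q
J(G) = 30 + G (J(G) = (-5 + 3 - 3)*(-6) + G = -5*(-6) + G = 30 + G)
o = 24736 (o = (30 + 29) + 24677 = 59 + 24677 = 24736)
K = 5287 (K = 5394 - 107 = 5287)
K - o = 5287 - 1*24736 = 5287 - 24736 = -19449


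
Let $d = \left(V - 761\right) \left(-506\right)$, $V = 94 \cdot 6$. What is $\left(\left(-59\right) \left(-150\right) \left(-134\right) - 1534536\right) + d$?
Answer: $-2620754$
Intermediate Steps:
$V = 564$
$d = 99682$ ($d = \left(564 - 761\right) \left(-506\right) = \left(-197\right) \left(-506\right) = 99682$)
$\left(\left(-59\right) \left(-150\right) \left(-134\right) - 1534536\right) + d = \left(\left(-59\right) \left(-150\right) \left(-134\right) - 1534536\right) + 99682 = \left(8850 \left(-134\right) - 1534536\right) + 99682 = \left(-1185900 - 1534536\right) + 99682 = -2720436 + 99682 = -2620754$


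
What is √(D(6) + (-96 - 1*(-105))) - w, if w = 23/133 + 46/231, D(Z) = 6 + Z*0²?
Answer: -1633/4389 + √15 ≈ 3.5009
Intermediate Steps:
D(Z) = 6 (D(Z) = 6 + Z*0 = 6 + 0 = 6)
w = 1633/4389 (w = 23*(1/133) + 46*(1/231) = 23/133 + 46/231 = 1633/4389 ≈ 0.37207)
√(D(6) + (-96 - 1*(-105))) - w = √(6 + (-96 - 1*(-105))) - 1*1633/4389 = √(6 + (-96 + 105)) - 1633/4389 = √(6 + 9) - 1633/4389 = √15 - 1633/4389 = -1633/4389 + √15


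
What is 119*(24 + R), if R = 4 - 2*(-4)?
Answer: 4284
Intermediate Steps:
R = 12 (R = 4 + 8 = 12)
119*(24 + R) = 119*(24 + 12) = 119*36 = 4284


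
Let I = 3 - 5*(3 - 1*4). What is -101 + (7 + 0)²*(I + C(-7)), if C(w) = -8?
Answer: -101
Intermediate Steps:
I = 8 (I = 3 - 5*(3 - 4) = 3 - 5*(-1) = 3 + 5 = 8)
-101 + (7 + 0)²*(I + C(-7)) = -101 + (7 + 0)²*(8 - 8) = -101 + 7²*0 = -101 + 49*0 = -101 + 0 = -101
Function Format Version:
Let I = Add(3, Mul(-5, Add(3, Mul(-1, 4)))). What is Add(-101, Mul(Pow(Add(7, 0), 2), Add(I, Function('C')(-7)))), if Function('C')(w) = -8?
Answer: -101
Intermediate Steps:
I = 8 (I = Add(3, Mul(-5, Add(3, -4))) = Add(3, Mul(-5, -1)) = Add(3, 5) = 8)
Add(-101, Mul(Pow(Add(7, 0), 2), Add(I, Function('C')(-7)))) = Add(-101, Mul(Pow(Add(7, 0), 2), Add(8, -8))) = Add(-101, Mul(Pow(7, 2), 0)) = Add(-101, Mul(49, 0)) = Add(-101, 0) = -101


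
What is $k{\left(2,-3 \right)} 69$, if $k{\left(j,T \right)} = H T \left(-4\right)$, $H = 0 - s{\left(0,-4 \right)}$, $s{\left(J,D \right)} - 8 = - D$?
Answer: $-9936$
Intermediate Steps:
$s{\left(J,D \right)} = 8 - D$
$H = -12$ ($H = 0 - \left(8 - -4\right) = 0 - \left(8 + 4\right) = 0 - 12 = -12$)
$k{\left(j,T \right)} = 48 T$ ($k{\left(j,T \right)} = - 12 T \left(-4\right) = 48 T$)
$k{\left(2,-3 \right)} 69 = 48 \left(-3\right) 69 = \left(-144\right) 69 = -9936$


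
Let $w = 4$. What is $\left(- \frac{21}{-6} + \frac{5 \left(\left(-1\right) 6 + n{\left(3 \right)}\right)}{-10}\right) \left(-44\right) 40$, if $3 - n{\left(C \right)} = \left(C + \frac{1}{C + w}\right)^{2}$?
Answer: $- \frac{857120}{49} \approx -17492.0$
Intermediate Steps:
$n{\left(C \right)} = 3 - \left(C + \frac{1}{4 + C}\right)^{2}$ ($n{\left(C \right)} = 3 - \left(C + \frac{1}{C + 4}\right)^{2} = 3 - \left(C + \frac{1}{4 + C}\right)^{2}$)
$\left(- \frac{21}{-6} + \frac{5 \left(\left(-1\right) 6 + n{\left(3 \right)}\right)}{-10}\right) \left(-44\right) 40 = \left(- \frac{21}{-6} + \frac{5 \left(\left(-1\right) 6 + \left(3 - \frac{\left(1 + 3^{2} + 4 \cdot 3\right)^{2}}{\left(4 + 3\right)^{2}}\right)\right)}{-10}\right) \left(-44\right) 40 = \left(\left(-21\right) \left(- \frac{1}{6}\right) + 5 \left(-6 + \left(3 - \frac{\left(1 + 9 + 12\right)^{2}}{49}\right)\right) \left(- \frac{1}{10}\right)\right) \left(-44\right) 40 = \left(\frac{7}{2} + 5 \left(-6 + \left(3 - \frac{22^{2}}{49}\right)\right) \left(- \frac{1}{10}\right)\right) \left(-44\right) 40 = \left(\frac{7}{2} + 5 \left(-6 + \left(3 - \frac{1}{49} \cdot 484\right)\right) \left(- \frac{1}{10}\right)\right) \left(-44\right) 40 = \left(\frac{7}{2} + 5 \left(-6 + \left(3 - \frac{484}{49}\right)\right) \left(- \frac{1}{10}\right)\right) \left(-44\right) 40 = \left(\frac{7}{2} + 5 \left(-6 - \frac{337}{49}\right) \left(- \frac{1}{10}\right)\right) \left(-44\right) 40 = \left(\frac{7}{2} + 5 \left(- \frac{631}{49}\right) \left(- \frac{1}{10}\right)\right) \left(-44\right) 40 = \left(\frac{7}{2} - - \frac{631}{98}\right) \left(-44\right) 40 = \left(\frac{7}{2} + \frac{631}{98}\right) \left(-44\right) 40 = \frac{487}{49} \left(-44\right) 40 = \left(- \frac{21428}{49}\right) 40 = - \frac{857120}{49}$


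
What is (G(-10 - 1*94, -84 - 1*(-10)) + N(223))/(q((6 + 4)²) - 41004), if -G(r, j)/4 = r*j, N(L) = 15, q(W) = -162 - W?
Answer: 30769/41266 ≈ 0.74563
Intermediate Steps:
G(r, j) = -4*j*r (G(r, j) = -4*r*j = -4*j*r)
(G(-10 - 1*94, -84 - 1*(-10)) + N(223))/(q((6 + 4)²) - 41004) = (-4*(-84 - 1*(-10))*(-10 - 1*94) + 15)/((-162 - (6 + 4)²) - 41004) = (-4*(-84 + 10)*(-10 - 94) + 15)/((-162 - 1*10²) - 41004) = (-4*(-74)*(-104) + 15)/((-162 - 1*100) - 41004) = (-30784 + 15)/((-162 - 100) - 41004) = -30769/(-262 - 41004) = -30769/(-41266) = -30769*(-1/41266) = 30769/41266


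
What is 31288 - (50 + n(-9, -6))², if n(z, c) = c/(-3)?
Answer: 28584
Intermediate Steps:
n(z, c) = -c/3 (n(z, c) = c*(-⅓) = -c/3)
31288 - (50 + n(-9, -6))² = 31288 - (50 - ⅓*(-6))² = 31288 - (50 + 2)² = 31288 - 1*52² = 31288 - 1*2704 = 31288 - 2704 = 28584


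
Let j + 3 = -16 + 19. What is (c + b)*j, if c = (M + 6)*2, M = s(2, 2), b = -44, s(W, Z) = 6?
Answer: 0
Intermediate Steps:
M = 6
j = 0 (j = -3 + (-16 + 19) = -3 + 3 = 0)
c = 24 (c = (6 + 6)*2 = 12*2 = 24)
(c + b)*j = (24 - 44)*0 = -20*0 = 0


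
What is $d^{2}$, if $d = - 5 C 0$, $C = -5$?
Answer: $0$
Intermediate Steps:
$d = 0$ ($d = \left(-5\right) \left(-5\right) 0 = 25 \cdot 0 = 0$)
$d^{2} = 0^{2} = 0$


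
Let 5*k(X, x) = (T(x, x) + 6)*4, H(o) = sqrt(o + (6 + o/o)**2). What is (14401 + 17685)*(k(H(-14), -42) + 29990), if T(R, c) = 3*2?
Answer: 4812835828/5 ≈ 9.6257e+8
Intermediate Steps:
T(R, c) = 6
H(o) = sqrt(49 + o) (H(o) = sqrt(o + (6 + 1)**2) = sqrt(o + 7**2) = sqrt(o + 49) = sqrt(49 + o))
k(X, x) = 48/5 (k(X, x) = ((6 + 6)*4)/5 = (12*4)/5 = (1/5)*48 = 48/5)
(14401 + 17685)*(k(H(-14), -42) + 29990) = (14401 + 17685)*(48/5 + 29990) = 32086*(149998/5) = 4812835828/5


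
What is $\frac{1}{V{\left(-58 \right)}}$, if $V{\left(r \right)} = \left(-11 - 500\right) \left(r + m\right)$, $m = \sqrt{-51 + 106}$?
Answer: $\frac{58}{1690899} + \frac{\sqrt{55}}{1690899} \approx 3.8687 \cdot 10^{-5}$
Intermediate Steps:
$m = \sqrt{55} \approx 7.4162$
$V{\left(r \right)} = - 511 r - 511 \sqrt{55}$ ($V{\left(r \right)} = \left(-11 - 500\right) \left(r + \sqrt{55}\right) = - 511 \left(r + \sqrt{55}\right) = - 511 r - 511 \sqrt{55}$)
$\frac{1}{V{\left(-58 \right)}} = \frac{1}{\left(-511\right) \left(-58\right) - 511 \sqrt{55}} = \frac{1}{29638 - 511 \sqrt{55}}$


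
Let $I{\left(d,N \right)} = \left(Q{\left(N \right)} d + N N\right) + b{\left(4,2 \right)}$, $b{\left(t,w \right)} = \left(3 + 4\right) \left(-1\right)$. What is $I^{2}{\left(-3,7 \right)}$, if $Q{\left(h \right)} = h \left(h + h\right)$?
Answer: $63504$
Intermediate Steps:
$Q{\left(h \right)} = 2 h^{2}$ ($Q{\left(h \right)} = h 2 h = 2 h^{2}$)
$b{\left(t,w \right)} = -7$ ($b{\left(t,w \right)} = 7 \left(-1\right) = -7$)
$I{\left(d,N \right)} = -7 + N^{2} + 2 d N^{2}$ ($I{\left(d,N \right)} = \left(2 N^{2} d + N N\right) - 7 = \left(2 d N^{2} + N^{2}\right) - 7 = \left(N^{2} + 2 d N^{2}\right) - 7 = -7 + N^{2} + 2 d N^{2}$)
$I^{2}{\left(-3,7 \right)} = \left(-7 + 7^{2} + 2 \left(-3\right) 7^{2}\right)^{2} = \left(-7 + 49 + 2 \left(-3\right) 49\right)^{2} = \left(-7 + 49 - 294\right)^{2} = \left(-252\right)^{2} = 63504$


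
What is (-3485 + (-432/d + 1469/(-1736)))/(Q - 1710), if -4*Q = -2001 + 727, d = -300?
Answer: 6574923/2625700 ≈ 2.5041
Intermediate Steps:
Q = 637/2 (Q = -(-2001 + 727)/4 = -¼*(-1274) = 637/2 ≈ 318.50)
(-3485 + (-432/d + 1469/(-1736)))/(Q - 1710) = (-3485 + (-432/(-300) + 1469/(-1736)))/(637/2 - 1710) = (-3485 + (-432*(-1/300) + 1469*(-1/1736)))/(-2783/2) = (-3485 + (36/25 - 1469/1736))*(-2/2783) = (-3485 + 25771/43400)*(-2/2783) = -151223229/43400*(-2/2783) = 6574923/2625700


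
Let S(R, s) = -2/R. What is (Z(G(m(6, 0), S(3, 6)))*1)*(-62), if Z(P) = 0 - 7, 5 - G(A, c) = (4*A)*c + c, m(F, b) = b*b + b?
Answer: 434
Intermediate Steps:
m(F, b) = b + b**2 (m(F, b) = b**2 + b = b + b**2)
G(A, c) = 5 - c - 4*A*c (G(A, c) = 5 - ((4*A)*c + c) = 5 - (4*A*c + c) = 5 - (c + 4*A*c) = 5 + (-c - 4*A*c) = 5 - c - 4*A*c)
Z(P) = -7
(Z(G(m(6, 0), S(3, 6)))*1)*(-62) = -7*1*(-62) = -7*(-62) = 434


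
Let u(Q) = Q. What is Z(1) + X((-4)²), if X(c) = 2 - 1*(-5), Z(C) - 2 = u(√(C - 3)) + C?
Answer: 10 + I*√2 ≈ 10.0 + 1.4142*I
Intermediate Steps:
Z(C) = 2 + C + √(-3 + C) (Z(C) = 2 + (√(C - 3) + C) = 2 + (√(-3 + C) + C) = 2 + (C + √(-3 + C)) = 2 + C + √(-3 + C))
X(c) = 7 (X(c) = 2 + 5 = 7)
Z(1) + X((-4)²) = (2 + 1 + √(-3 + 1)) + 7 = (2 + 1 + √(-2)) + 7 = (2 + 1 + I*√2) + 7 = (3 + I*√2) + 7 = 10 + I*√2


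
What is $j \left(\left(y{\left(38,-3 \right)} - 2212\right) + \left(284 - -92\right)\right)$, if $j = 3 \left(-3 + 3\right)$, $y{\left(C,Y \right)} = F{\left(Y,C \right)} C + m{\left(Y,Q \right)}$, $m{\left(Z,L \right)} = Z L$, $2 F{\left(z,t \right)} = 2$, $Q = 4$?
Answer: $0$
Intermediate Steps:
$F{\left(z,t \right)} = 1$ ($F{\left(z,t \right)} = \frac{1}{2} \cdot 2 = 1$)
$m{\left(Z,L \right)} = L Z$
$y{\left(C,Y \right)} = C + 4 Y$ ($y{\left(C,Y \right)} = 1 C + 4 Y = C + 4 Y$)
$j = 0$ ($j = 3 \cdot 0 = 0$)
$j \left(\left(y{\left(38,-3 \right)} - 2212\right) + \left(284 - -92\right)\right) = 0 \left(\left(\left(38 + 4 \left(-3\right)\right) - 2212\right) + \left(284 - -92\right)\right) = 0 \left(\left(\left(38 - 12\right) - 2212\right) + \left(284 + 92\right)\right) = 0 \left(\left(26 - 2212\right) + 376\right) = 0 \left(-2186 + 376\right) = 0 \left(-1810\right) = 0$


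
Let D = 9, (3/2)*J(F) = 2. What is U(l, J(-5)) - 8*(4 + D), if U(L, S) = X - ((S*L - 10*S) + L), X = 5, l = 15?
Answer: -362/3 ≈ -120.67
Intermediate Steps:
J(F) = 4/3 (J(F) = (⅔)*2 = 4/3)
U(L, S) = 5 - L + 10*S - L*S (U(L, S) = 5 - ((S*L - 10*S) + L) = 5 - ((L*S - 10*S) + L) = 5 - ((-10*S + L*S) + L) = 5 - (L - 10*S + L*S) = 5 + (-L + 10*S - L*S) = 5 - L + 10*S - L*S)
U(l, J(-5)) - 8*(4 + D) = (5 - 1*15 + 10*(4/3) - 1*15*4/3) - 8*(4 + 9) = (5 - 15 + 40/3 - 20) - 8*13 = -50/3 - 1*104 = -50/3 - 104 = -362/3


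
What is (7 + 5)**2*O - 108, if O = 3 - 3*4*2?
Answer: -3132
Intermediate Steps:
O = -21 (O = 3 - 12*2 = 3 - 24 = -21)
(7 + 5)**2*O - 108 = (7 + 5)**2*(-21) - 108 = 12**2*(-21) - 108 = 144*(-21) - 108 = -3024 - 108 = -3132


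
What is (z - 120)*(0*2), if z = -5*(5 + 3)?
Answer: 0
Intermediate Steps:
z = -40 (z = -5*8 = -40)
(z - 120)*(0*2) = (-40 - 120)*(0*2) = -160*0 = 0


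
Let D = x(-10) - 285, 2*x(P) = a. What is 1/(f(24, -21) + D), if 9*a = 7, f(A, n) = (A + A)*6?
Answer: 18/61 ≈ 0.29508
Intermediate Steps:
f(A, n) = 12*A (f(A, n) = (2*A)*6 = 12*A)
a = 7/9 (a = (⅑)*7 = 7/9 ≈ 0.77778)
x(P) = 7/18 (x(P) = (½)*(7/9) = 7/18)
D = -5123/18 (D = 7/18 - 285 = -5123/18 ≈ -284.61)
1/(f(24, -21) + D) = 1/(12*24 - 5123/18) = 1/(288 - 5123/18) = 1/(61/18) = 18/61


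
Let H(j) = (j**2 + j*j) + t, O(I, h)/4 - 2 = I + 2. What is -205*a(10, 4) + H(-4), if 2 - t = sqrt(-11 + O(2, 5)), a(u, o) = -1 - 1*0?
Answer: 239 - sqrt(13) ≈ 235.39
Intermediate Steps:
O(I, h) = 16 + 4*I (O(I, h) = 8 + 4*(I + 2) = 8 + 4*(2 + I) = 8 + (8 + 4*I) = 16 + 4*I)
a(u, o) = -1 (a(u, o) = -1 + 0 = -1)
t = 2 - sqrt(13) (t = 2 - sqrt(-11 + (16 + 4*2)) = 2 - sqrt(-11 + (16 + 8)) = 2 - sqrt(-11 + 24) = 2 - sqrt(13) ≈ -1.6056)
H(j) = 2 - sqrt(13) + 2*j**2 (H(j) = (j**2 + j*j) + (2 - sqrt(13)) = (j**2 + j**2) + (2 - sqrt(13)) = 2*j**2 + (2 - sqrt(13)) = 2 - sqrt(13) + 2*j**2)
-205*a(10, 4) + H(-4) = -205*(-1) + (2 - sqrt(13) + 2*(-4)**2) = 205 + (2 - sqrt(13) + 2*16) = 205 + (2 - sqrt(13) + 32) = 205 + (34 - sqrt(13)) = 239 - sqrt(13)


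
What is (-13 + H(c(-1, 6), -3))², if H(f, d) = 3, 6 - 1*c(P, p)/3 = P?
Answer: 100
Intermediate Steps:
c(P, p) = 18 - 3*P
(-13 + H(c(-1, 6), -3))² = (-13 + 3)² = (-10)² = 100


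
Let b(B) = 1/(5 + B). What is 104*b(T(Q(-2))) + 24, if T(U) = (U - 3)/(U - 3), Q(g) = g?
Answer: 124/3 ≈ 41.333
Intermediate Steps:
T(U) = 1 (T(U) = (-3 + U)/(-3 + U) = 1)
104*b(T(Q(-2))) + 24 = 104/(5 + 1) + 24 = 104/6 + 24 = 104*(⅙) + 24 = 52/3 + 24 = 124/3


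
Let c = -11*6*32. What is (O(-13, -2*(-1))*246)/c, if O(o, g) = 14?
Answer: -287/176 ≈ -1.6307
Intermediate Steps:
c = -2112 (c = -66*32 = -2112)
(O(-13, -2*(-1))*246)/c = (14*246)/(-2112) = 3444*(-1/2112) = -287/176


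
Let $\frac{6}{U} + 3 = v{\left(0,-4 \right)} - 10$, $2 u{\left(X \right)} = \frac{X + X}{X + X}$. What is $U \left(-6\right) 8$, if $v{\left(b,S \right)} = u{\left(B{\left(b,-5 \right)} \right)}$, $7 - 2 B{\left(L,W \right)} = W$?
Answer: $\frac{576}{25} \approx 23.04$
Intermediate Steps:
$B{\left(L,W \right)} = \frac{7}{2} - \frac{W}{2}$
$u{\left(X \right)} = \frac{1}{2}$ ($u{\left(X \right)} = \frac{\left(X + X\right) \frac{1}{X + X}}{2} = \frac{2 X \frac{1}{2 X}}{2} = \frac{1}{2} \cdot 1 = \frac{1}{2}$)
$v{\left(b,S \right)} = \frac{1}{2}$
$U = - \frac{12}{25}$ ($U = \frac{6}{-3 + \left(\frac{1}{2} - 10\right)} = \frac{6}{-3 - \frac{19}{2}} = \frac{6}{- \frac{25}{2}} = 6 \left(- \frac{2}{25}\right) = - \frac{12}{25} \approx -0.48$)
$U \left(-6\right) 8 = \left(- \frac{12}{25}\right) \left(-6\right) 8 = \frac{72}{25} \cdot 8 = \frac{576}{25}$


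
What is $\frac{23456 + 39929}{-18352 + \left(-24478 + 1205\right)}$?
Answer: $- \frac{12677}{8325} \approx -1.5228$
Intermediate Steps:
$\frac{23456 + 39929}{-18352 + \left(-24478 + 1205\right)} = \frac{63385}{-18352 - 23273} = \frac{63385}{-41625} = 63385 \left(- \frac{1}{41625}\right) = - \frac{12677}{8325}$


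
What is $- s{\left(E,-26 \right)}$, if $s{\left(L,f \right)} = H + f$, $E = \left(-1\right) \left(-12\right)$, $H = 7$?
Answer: $19$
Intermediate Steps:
$E = 12$
$s{\left(L,f \right)} = 7 + f$
$- s{\left(E,-26 \right)} = - (7 - 26) = \left(-1\right) \left(-19\right) = 19$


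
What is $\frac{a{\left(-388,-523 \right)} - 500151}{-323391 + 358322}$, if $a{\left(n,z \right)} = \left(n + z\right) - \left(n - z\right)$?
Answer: $- \frac{501197}{34931} \approx -14.348$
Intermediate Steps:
$a{\left(n,z \right)} = 2 z$
$\frac{a{\left(-388,-523 \right)} - 500151}{-323391 + 358322} = \frac{2 \left(-523\right) - 500151}{-323391 + 358322} = \frac{-1046 - 500151}{34931} = \left(-501197\right) \frac{1}{34931} = - \frac{501197}{34931}$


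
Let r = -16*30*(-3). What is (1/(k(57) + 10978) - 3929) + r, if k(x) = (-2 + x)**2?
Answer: -34853466/14003 ≈ -2489.0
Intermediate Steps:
r = 1440 (r = -480*(-3) = 1440)
(1/(k(57) + 10978) - 3929) + r = (1/((-2 + 57)**2 + 10978) - 3929) + 1440 = (1/(55**2 + 10978) - 3929) + 1440 = (1/(3025 + 10978) - 3929) + 1440 = (1/14003 - 3929) + 1440 = -55017786/14003 + 1440 = -34853466/14003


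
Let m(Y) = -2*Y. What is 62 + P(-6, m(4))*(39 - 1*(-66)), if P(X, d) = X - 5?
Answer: -1093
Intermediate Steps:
P(X, d) = -5 + X
62 + P(-6, m(4))*(39 - 1*(-66)) = 62 + (-5 - 6)*(39 - 1*(-66)) = 62 - 11*(39 + 66) = 62 - 11*105 = 62 - 1155 = -1093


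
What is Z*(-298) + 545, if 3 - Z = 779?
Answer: 231793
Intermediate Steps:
Z = -776 (Z = 3 - 1*779 = 3 - 779 = -776)
Z*(-298) + 545 = -776*(-298) + 545 = 231248 + 545 = 231793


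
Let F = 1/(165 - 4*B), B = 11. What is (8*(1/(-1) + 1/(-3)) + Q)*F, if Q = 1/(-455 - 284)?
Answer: -23651/268257 ≈ -0.088165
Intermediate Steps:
Q = -1/739 (Q = 1/(-739) = -1/739 ≈ -0.0013532)
F = 1/121 (F = 1/(165 - 4*11) = 1/(165 - 44) = 1/121 ≈ 0.0082645)
(8*(1/(-1) + 1/(-3)) + Q)*F = (8*(1/(-1) + 1/(-3)) - 1/739)*(1/121) = (8*(1*(-1) + 1*(-1/3)) - 1/739)*(1/121) = (8*(-1 - 1/3) - 1/739)*(1/121) = (8*(-4/3) - 1/739)*(1/121) = (-32/3 - 1/739)*(1/121) = -23651/2217*1/121 = -23651/268257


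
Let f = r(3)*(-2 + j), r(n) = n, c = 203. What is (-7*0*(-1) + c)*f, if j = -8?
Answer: -6090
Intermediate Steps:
f = -30 (f = 3*(-2 - 8) = 3*(-10) = -30)
(-7*0*(-1) + c)*f = (-7*0*(-1) + 203)*(-30) = (0*(-1) + 203)*(-30) = (0 + 203)*(-30) = 203*(-30) = -6090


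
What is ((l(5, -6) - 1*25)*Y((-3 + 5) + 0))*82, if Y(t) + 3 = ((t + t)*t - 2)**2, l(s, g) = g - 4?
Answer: -94710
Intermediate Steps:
l(s, g) = -4 + g
Y(t) = -3 + (-2 + 2*t**2)**2 (Y(t) = -3 + ((t + t)*t - 2)**2 = -3 + ((2*t)*t - 2)**2 = -3 + (2*t**2 - 2)**2 = -3 + (-2 + 2*t**2)**2)
((l(5, -6) - 1*25)*Y((-3 + 5) + 0))*82 = (((-4 - 6) - 1*25)*(-3 + 4*(-1 + ((-3 + 5) + 0)**2)**2))*82 = ((-10 - 25)*(-3 + 4*(-1 + (2 + 0)**2)**2))*82 = -35*(-3 + 4*(-1 + 2**2)**2)*82 = -35*(-3 + 4*(-1 + 4)**2)*82 = -35*(-3 + 4*3**2)*82 = -35*(-3 + 4*9)*82 = -35*(-3 + 36)*82 = -35*33*82 = -1155*82 = -94710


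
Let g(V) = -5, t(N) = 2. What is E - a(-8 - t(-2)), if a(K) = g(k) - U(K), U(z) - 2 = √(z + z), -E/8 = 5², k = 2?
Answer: -193 + 2*I*√5 ≈ -193.0 + 4.4721*I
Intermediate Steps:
E = -200 (E = -8*5² = -8*25 = -200)
U(z) = 2 + √2*√z (U(z) = 2 + √(z + z) = 2 + √(2*z) = 2 + √2*√z)
a(K) = -7 - √2*√K (a(K) = -5 - (2 + √2*√K) = -5 + (-2 - √2*√K) = -7 - √2*√K)
E - a(-8 - t(-2)) = -200 - (-7 - √2*√(-8 - 1*2)) = -200 - (-7 - √2*√(-8 - 2)) = -200 - (-7 - √2*√(-10)) = -200 - (-7 - √2*I*√10) = -200 - (-7 - 2*I*√5) = -200 + (7 + 2*I*√5) = -193 + 2*I*√5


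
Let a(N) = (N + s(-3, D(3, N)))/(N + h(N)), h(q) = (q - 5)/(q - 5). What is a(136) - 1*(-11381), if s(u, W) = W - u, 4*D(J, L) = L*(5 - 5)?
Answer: 1559336/137 ≈ 11382.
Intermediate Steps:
h(q) = 1 (h(q) = (-5 + q)/(-5 + q) = 1)
D(J, L) = 0 (D(J, L) = (L*(5 - 5))/4 = (L*0)/4 = (¼)*0 = 0)
a(N) = (3 + N)/(1 + N) (a(N) = (N + (0 - 1*(-3)))/(N + 1) = (N + (0 + 3))/(1 + N) = (N + 3)/(1 + N) = (3 + N)/(1 + N))
a(136) - 1*(-11381) = (3 + 136)/(1 + 136) - 1*(-11381) = 139/137 + 11381 = 1559336/137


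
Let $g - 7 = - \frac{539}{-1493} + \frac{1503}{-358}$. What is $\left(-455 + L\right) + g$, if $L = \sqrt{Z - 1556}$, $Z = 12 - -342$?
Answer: $- \frac{241504329}{534494} + i \sqrt{1202} \approx -451.84 + 34.67 i$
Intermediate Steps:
$Z = 354$ ($Z = 12 + 342 = 354$)
$g = \frac{1690441}{534494}$ ($g = 7 + \left(- \frac{539}{-1493} + \frac{1503}{-358}\right) = 7 + \left(\left(-539\right) \left(- \frac{1}{1493}\right) + 1503 \left(- \frac{1}{358}\right)\right) = 7 + \left(\frac{539}{1493} - \frac{1503}{358}\right) = 7 - \frac{2051017}{534494} = \frac{1690441}{534494} \approx 3.1627$)
$L = i \sqrt{1202}$ ($L = \sqrt{354 - 1556} = \sqrt{-1202} = i \sqrt{1202} \approx 34.67 i$)
$\left(-455 + L\right) + g = \left(-455 + i \sqrt{1202}\right) + \frac{1690441}{534494} = - \frac{241504329}{534494} + i \sqrt{1202}$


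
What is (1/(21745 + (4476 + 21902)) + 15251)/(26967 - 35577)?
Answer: -366961937/207169515 ≈ -1.7713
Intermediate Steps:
(1/(21745 + (4476 + 21902)) + 15251)/(26967 - 35577) = (1/(21745 + 26378) + 15251)/(-8610) = (1/48123 + 15251)*(-1/8610) = (733923874/48123)*(-1/8610) = -366961937/207169515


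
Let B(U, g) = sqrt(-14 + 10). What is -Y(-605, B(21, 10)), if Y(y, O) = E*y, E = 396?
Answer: 239580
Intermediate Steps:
B(U, g) = 2*I (B(U, g) = sqrt(-4) = 2*I)
Y(y, O) = 396*y
-Y(-605, B(21, 10)) = -396*(-605) = -1*(-239580) = 239580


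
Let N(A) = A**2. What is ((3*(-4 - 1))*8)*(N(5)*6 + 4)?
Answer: -18480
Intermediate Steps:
((3*(-4 - 1))*8)*(N(5)*6 + 4) = ((3*(-4 - 1))*8)*(5**2*6 + 4) = ((3*(-5))*8)*(25*6 + 4) = (-15*8)*(150 + 4) = -120*154 = -18480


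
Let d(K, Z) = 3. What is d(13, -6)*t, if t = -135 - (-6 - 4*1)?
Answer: -375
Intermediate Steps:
t = -125 (t = -135 - (-6 - 4) = -135 - 1*(-10) = -135 + 10 = -125)
d(13, -6)*t = 3*(-125) = -375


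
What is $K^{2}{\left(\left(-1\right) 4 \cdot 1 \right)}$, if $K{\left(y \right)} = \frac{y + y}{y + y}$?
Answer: $1$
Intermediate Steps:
$K{\left(y \right)} = 1$ ($K{\left(y \right)} = \frac{2 y}{2 y} = 2 y \frac{1}{2 y} = 1$)
$K^{2}{\left(\left(-1\right) 4 \cdot 1 \right)} = 1^{2} = 1$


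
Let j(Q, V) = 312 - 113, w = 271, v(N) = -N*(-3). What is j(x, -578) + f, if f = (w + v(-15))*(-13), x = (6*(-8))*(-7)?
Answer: -2739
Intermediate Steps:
v(N) = 3*N
x = 336 (x = -48*(-7) = 336)
j(Q, V) = 199
f = -2938 (f = (271 + 3*(-15))*(-13) = (271 - 45)*(-13) = 226*(-13) = -2938)
j(x, -578) + f = 199 - 2938 = -2739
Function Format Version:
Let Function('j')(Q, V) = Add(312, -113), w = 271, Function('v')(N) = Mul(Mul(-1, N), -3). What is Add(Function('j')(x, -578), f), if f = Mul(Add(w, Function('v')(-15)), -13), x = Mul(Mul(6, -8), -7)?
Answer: -2739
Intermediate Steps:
Function('v')(N) = Mul(3, N)
x = 336 (x = Mul(-48, -7) = 336)
Function('j')(Q, V) = 199
f = -2938 (f = Mul(Add(271, Mul(3, -15)), -13) = Mul(Add(271, -45), -13) = Mul(226, -13) = -2938)
Add(Function('j')(x, -578), f) = Add(199, -2938) = -2739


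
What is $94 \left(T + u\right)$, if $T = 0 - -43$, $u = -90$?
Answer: $-4418$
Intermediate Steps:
$T = 43$ ($T = 0 + 43 = 43$)
$94 \left(T + u\right) = 94 \left(43 - 90\right) = 94 \left(-47\right) = -4418$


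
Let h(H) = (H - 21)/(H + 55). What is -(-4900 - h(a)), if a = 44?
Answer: 485123/99 ≈ 4900.2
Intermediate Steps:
h(H) = (-21 + H)/(55 + H)
-(-4900 - h(a)) = -(-4900 - (-21 + 44)/(55 + 44)) = -(-4900 - 23/99) = -1*(-485123/99) = 485123/99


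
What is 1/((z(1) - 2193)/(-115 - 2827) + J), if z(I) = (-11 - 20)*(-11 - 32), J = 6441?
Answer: 1471/9475141 ≈ 0.00015525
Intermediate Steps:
z(I) = 1333 (z(I) = -31*(-43) = 1333)
1/((z(1) - 2193)/(-115 - 2827) + J) = 1/((1333 - 2193)/(-115 - 2827) + 6441) = 1/(-860/(-2942) + 6441) = 1/(-860*(-1/2942) + 6441) = 1/(430/1471 + 6441) = 1/(9475141/1471) = 1471/9475141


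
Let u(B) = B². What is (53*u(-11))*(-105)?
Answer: -673365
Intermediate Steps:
(53*u(-11))*(-105) = (53*(-11)²)*(-105) = (53*121)*(-105) = 6413*(-105) = -673365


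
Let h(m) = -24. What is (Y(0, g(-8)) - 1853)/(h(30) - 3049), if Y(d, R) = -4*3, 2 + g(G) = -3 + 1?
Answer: 1865/3073 ≈ 0.60690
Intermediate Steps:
g(G) = -4 (g(G) = -2 + (-3 + 1) = -2 - 2 = -4)
Y(d, R) = -12
(Y(0, g(-8)) - 1853)/(h(30) - 3049) = (-12 - 1853)/(-24 - 3049) = -1865/(-3073) = -1865*(-1/3073) = 1865/3073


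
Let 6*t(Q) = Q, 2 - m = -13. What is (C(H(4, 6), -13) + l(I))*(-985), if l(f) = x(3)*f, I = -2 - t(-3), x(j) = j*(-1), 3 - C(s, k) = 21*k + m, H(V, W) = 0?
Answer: -523035/2 ≈ -2.6152e+5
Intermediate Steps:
m = 15 (m = 2 - 1*(-13) = 2 + 13 = 15)
t(Q) = Q/6
C(s, k) = -12 - 21*k (C(s, k) = 3 - (21*k + 15) = 3 - (15 + 21*k) = 3 + (-15 - 21*k) = -12 - 21*k)
x(j) = -j
I = -3/2 (I = -2 - (-3)/6 = -2 - 1*(-½) = -2 + ½ = -3/2 ≈ -1.5000)
l(f) = -3*f (l(f) = (-1*3)*f = -3*f)
(C(H(4, 6), -13) + l(I))*(-985) = ((-12 - 21*(-13)) - 3*(-3/2))*(-985) = ((-12 + 273) + 9/2)*(-985) = (261 + 9/2)*(-985) = (531/2)*(-985) = -523035/2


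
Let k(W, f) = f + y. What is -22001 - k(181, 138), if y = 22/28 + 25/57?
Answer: -17667899/798 ≈ -22140.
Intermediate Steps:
y = 977/798 (y = 22*(1/28) + 25*(1/57) = 11/14 + 25/57 = 977/798 ≈ 1.2243)
k(W, f) = 977/798 + f (k(W, f) = f + 977/798 = 977/798 + f)
-22001 - k(181, 138) = -22001 - (977/798 + 138) = -22001 - 1*111101/798 = -22001 - 111101/798 = -17667899/798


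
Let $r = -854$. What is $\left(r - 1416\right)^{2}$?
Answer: $5152900$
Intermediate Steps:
$\left(r - 1416\right)^{2} = \left(-854 - 1416\right)^{2} = \left(-2270\right)^{2} = 5152900$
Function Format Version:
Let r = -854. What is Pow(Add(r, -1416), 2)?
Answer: 5152900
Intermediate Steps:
Pow(Add(r, -1416), 2) = Pow(Add(-854, -1416), 2) = Pow(-2270, 2) = 5152900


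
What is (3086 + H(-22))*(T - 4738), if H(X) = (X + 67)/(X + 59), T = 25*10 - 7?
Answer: -513450365/37 ≈ -1.3877e+7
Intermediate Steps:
T = 243 (T = 250 - 7 = 243)
H(X) = (67 + X)/(59 + X)
(3086 + H(-22))*(T - 4738) = (3086 + (67 - 22)/(59 - 22))*(243 - 4738) = (3086 + 45/37)*(-4495) = (114227/37)*(-4495) = -513450365/37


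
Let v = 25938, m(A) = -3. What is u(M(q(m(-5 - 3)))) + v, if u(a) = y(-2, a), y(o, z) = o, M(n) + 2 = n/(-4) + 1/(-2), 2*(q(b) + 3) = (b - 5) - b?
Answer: 25936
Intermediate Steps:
q(b) = -11/2 (q(b) = -3 + ((b - 5) - b)/2 = -3 + ((-5 + b) - b)/2 = -3 + (½)*(-5) = -3 - 5/2 = -11/2)
M(n) = -5/2 - n/4 (M(n) = -2 + (n/(-4) + 1/(-2)) = -2 + (n*(-¼) + 1*(-½)) = -2 + (-n/4 - ½) = -2 + (-½ - n/4) = -5/2 - n/4)
u(a) = -2
u(M(q(m(-5 - 3)))) + v = -2 + 25938 = 25936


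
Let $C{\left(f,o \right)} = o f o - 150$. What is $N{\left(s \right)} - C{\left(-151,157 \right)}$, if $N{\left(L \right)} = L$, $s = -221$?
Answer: $3721928$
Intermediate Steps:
$C{\left(f,o \right)} = -150 + f o^{2}$ ($C{\left(f,o \right)} = f o o - 150 = f o^{2} - 150 = -150 + f o^{2}$)
$N{\left(s \right)} - C{\left(-151,157 \right)} = -221 - \left(-150 - 151 \cdot 157^{2}\right) = -221 - \left(-150 - 3721999\right) = -221 - -3722149 = -221 + 3722149 = 3721928$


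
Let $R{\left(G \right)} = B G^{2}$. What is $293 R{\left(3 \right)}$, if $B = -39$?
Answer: $-102843$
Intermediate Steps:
$R{\left(G \right)} = - 39 G^{2}$
$293 R{\left(3 \right)} = 293 \left(- 39 \cdot 3^{2}\right) = 293 \left(\left(-39\right) 9\right) = 293 \left(-351\right) = -102843$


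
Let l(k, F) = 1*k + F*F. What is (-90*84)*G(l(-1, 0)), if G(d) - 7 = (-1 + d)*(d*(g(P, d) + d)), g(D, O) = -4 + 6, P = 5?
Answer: -68040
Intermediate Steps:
l(k, F) = k + F²
g(D, O) = 2
G(d) = 7 + d*(-1 + d)*(2 + d) (G(d) = 7 + (-1 + d)*(d*(2 + d)) = 7 + d*(-1 + d)*(2 + d))
(-90*84)*G(l(-1, 0)) = (-90*84)*(7 + (-1 + 0²)² + (-1 + 0²)³ - 2*(-1 + 0²)) = -7560*(7 + (-1 + 0)² + (-1 + 0)³ - 2*(-1 + 0)) = -7560*(7 + (-1)² + (-1)³ - 2*(-1)) = -7560*(7 + 1 - 1 + 2) = -7560*9 = -68040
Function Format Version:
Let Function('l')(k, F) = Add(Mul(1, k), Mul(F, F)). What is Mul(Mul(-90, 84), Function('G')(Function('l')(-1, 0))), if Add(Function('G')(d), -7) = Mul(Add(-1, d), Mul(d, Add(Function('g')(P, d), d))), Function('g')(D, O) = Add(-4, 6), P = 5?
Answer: -68040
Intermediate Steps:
Function('l')(k, F) = Add(k, Pow(F, 2))
Function('g')(D, O) = 2
Function('G')(d) = Add(7, Mul(d, Add(-1, d), Add(2, d))) (Function('G')(d) = Add(7, Mul(Add(-1, d), Mul(d, Add(2, d)))) = Add(7, Mul(d, Add(-1, d), Add(2, d))))
Mul(Mul(-90, 84), Function('G')(Function('l')(-1, 0))) = Mul(Mul(-90, 84), Add(7, Pow(Add(-1, Pow(0, 2)), 2), Pow(Add(-1, Pow(0, 2)), 3), Mul(-2, Add(-1, Pow(0, 2))))) = Mul(-7560, Add(7, Pow(Add(-1, 0), 2), Pow(Add(-1, 0), 3), Mul(-2, Add(-1, 0)))) = Mul(-7560, Add(7, Pow(-1, 2), Pow(-1, 3), Mul(-2, -1))) = Mul(-7560, Add(7, 1, -1, 2)) = Mul(-7560, 9) = -68040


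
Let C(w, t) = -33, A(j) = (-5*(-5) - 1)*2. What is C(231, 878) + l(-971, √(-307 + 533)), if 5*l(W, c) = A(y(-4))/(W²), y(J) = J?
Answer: -155568717/4714205 ≈ -33.000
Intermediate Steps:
A(j) = 48 (A(j) = (25 - 1)*2 = 24*2 = 48)
l(W, c) = 48/(5*W²) (l(W, c) = (48/(W²))/5 = (48/W²)/5 = 48/(5*W²))
C(231, 878) + l(-971, √(-307 + 533)) = -33 + (48/5)/(-971)² = -33 + (48/5)*(1/942841) = -33 + 48/4714205 = -155568717/4714205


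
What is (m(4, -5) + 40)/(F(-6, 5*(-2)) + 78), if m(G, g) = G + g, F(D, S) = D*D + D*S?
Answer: 13/58 ≈ 0.22414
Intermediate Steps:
F(D, S) = D² + D*S
(m(4, -5) + 40)/(F(-6, 5*(-2)) + 78) = ((4 - 5) + 40)/(-6*(-6 + 5*(-2)) + 78) = (-1 + 40)/(-6*(-6 - 10) + 78) = 39/(-6*(-16) + 78) = 39/(96 + 78) = 39/174 = 39*(1/174) = 13/58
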